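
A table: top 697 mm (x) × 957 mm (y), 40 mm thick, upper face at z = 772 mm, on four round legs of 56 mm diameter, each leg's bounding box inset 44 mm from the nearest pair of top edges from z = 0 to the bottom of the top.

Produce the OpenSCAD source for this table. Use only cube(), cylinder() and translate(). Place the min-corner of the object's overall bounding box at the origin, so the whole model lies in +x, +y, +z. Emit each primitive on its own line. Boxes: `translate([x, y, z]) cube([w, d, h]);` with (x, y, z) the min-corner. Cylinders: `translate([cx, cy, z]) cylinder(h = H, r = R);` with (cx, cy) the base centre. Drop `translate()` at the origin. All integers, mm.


translate([0, 0, 732]) cube([697, 957, 40]);
translate([72, 72, 0]) cylinder(h = 732, r = 28);
translate([625, 72, 0]) cylinder(h = 732, r = 28);
translate([72, 885, 0]) cylinder(h = 732, r = 28);
translate([625, 885, 0]) cylinder(h = 732, r = 28);


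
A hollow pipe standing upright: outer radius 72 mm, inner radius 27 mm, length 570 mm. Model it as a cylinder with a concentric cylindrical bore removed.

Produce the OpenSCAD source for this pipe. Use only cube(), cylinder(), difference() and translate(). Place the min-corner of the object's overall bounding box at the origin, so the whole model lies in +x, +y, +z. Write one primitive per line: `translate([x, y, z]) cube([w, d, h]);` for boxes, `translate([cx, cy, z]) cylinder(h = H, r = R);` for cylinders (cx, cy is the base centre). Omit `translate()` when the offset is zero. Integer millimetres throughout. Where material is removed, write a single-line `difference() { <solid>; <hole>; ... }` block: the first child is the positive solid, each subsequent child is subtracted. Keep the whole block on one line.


difference() { translate([72, 72, 0]) cylinder(h = 570, r = 72); translate([72, 72, 0]) cylinder(h = 570, r = 27); }


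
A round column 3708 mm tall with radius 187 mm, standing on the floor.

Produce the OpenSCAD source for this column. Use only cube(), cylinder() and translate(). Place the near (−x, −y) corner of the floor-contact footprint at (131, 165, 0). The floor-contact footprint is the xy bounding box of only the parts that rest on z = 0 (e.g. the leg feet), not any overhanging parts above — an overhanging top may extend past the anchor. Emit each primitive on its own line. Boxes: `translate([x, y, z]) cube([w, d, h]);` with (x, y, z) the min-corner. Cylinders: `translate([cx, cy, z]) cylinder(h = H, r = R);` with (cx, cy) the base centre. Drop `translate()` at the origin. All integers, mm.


translate([318, 352, 0]) cylinder(h = 3708, r = 187);


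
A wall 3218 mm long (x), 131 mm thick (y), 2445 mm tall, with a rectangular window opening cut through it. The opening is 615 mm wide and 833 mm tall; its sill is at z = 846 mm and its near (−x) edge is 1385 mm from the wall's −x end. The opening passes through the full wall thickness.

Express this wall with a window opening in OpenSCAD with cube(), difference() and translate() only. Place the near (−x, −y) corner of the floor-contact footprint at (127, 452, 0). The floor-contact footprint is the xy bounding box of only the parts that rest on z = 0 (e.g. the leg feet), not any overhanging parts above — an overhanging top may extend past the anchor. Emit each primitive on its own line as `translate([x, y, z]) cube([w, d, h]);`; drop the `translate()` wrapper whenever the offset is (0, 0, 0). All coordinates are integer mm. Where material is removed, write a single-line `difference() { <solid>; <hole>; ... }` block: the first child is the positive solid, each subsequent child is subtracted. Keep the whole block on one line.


difference() { translate([127, 452, 0]) cube([3218, 131, 2445]); translate([1512, 452, 846]) cube([615, 131, 833]); }


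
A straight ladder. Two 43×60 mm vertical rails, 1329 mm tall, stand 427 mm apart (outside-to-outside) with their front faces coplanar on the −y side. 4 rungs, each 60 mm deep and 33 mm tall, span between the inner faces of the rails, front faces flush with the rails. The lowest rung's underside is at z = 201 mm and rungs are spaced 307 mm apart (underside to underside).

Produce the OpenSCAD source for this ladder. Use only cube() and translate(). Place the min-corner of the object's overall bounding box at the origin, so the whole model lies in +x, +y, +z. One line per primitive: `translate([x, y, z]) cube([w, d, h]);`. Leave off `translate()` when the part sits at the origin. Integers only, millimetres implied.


// rung span = 427 - 2*43 = 341
// rung[k] z = 201 + k*307
cube([43, 60, 1329]);
translate([384, 0, 0]) cube([43, 60, 1329]);
translate([43, 0, 201]) cube([341, 60, 33]);
translate([43, 0, 508]) cube([341, 60, 33]);
translate([43, 0, 815]) cube([341, 60, 33]);
translate([43, 0, 1122]) cube([341, 60, 33]);


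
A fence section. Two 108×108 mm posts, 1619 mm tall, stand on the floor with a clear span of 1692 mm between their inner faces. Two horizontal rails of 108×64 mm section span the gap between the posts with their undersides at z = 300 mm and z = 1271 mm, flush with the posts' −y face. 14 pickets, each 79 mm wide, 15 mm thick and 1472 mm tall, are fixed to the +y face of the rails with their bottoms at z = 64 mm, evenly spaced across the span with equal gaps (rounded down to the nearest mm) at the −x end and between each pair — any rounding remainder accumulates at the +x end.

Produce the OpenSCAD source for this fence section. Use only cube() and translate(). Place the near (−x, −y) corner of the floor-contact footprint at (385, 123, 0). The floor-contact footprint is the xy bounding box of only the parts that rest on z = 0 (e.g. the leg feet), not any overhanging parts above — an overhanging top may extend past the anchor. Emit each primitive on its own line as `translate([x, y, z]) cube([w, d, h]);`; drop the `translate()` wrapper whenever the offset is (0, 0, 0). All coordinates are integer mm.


translate([385, 123, 0]) cube([108, 108, 1619]);
translate([2185, 123, 0]) cube([108, 108, 1619]);
translate([493, 123, 300]) cube([1692, 108, 64]);
translate([493, 123, 1271]) cube([1692, 108, 64]);
translate([532, 231, 64]) cube([79, 15, 1472]);
translate([650, 231, 64]) cube([79, 15, 1472]);
translate([768, 231, 64]) cube([79, 15, 1472]);
translate([886, 231, 64]) cube([79, 15, 1472]);
translate([1004, 231, 64]) cube([79, 15, 1472]);
translate([1122, 231, 64]) cube([79, 15, 1472]);
translate([1240, 231, 64]) cube([79, 15, 1472]);
translate([1358, 231, 64]) cube([79, 15, 1472]);
translate([1476, 231, 64]) cube([79, 15, 1472]);
translate([1594, 231, 64]) cube([79, 15, 1472]);
translate([1712, 231, 64]) cube([79, 15, 1472]);
translate([1830, 231, 64]) cube([79, 15, 1472]);
translate([1948, 231, 64]) cube([79, 15, 1472]);
translate([2066, 231, 64]) cube([79, 15, 1472]);


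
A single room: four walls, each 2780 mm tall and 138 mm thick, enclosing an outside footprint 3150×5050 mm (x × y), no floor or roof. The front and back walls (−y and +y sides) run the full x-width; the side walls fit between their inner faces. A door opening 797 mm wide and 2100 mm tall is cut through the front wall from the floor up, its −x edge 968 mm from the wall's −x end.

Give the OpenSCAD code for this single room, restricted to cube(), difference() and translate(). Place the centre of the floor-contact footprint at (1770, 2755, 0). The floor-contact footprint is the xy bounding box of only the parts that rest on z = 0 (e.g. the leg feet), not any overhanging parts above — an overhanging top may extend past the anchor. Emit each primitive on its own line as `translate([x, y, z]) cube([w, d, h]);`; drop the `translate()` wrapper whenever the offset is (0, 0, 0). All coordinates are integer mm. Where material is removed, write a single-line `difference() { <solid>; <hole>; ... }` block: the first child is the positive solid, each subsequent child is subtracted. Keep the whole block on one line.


difference() { translate([195, 230, 0]) cube([3150, 138, 2780]); translate([1163, 230, 0]) cube([797, 138, 2100]); }
translate([195, 5142, 0]) cube([3150, 138, 2780]);
translate([195, 368, 0]) cube([138, 4774, 2780]);
translate([3207, 368, 0]) cube([138, 4774, 2780]);


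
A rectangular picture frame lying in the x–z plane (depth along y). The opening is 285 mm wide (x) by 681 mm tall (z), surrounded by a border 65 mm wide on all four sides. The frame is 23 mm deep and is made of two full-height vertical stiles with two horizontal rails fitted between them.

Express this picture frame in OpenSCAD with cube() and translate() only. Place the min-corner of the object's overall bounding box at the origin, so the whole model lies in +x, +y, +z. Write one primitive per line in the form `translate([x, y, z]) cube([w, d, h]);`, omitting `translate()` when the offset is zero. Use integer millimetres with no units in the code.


cube([65, 23, 811]);
translate([350, 0, 0]) cube([65, 23, 811]);
translate([65, 0, 0]) cube([285, 23, 65]);
translate([65, 0, 746]) cube([285, 23, 65]);


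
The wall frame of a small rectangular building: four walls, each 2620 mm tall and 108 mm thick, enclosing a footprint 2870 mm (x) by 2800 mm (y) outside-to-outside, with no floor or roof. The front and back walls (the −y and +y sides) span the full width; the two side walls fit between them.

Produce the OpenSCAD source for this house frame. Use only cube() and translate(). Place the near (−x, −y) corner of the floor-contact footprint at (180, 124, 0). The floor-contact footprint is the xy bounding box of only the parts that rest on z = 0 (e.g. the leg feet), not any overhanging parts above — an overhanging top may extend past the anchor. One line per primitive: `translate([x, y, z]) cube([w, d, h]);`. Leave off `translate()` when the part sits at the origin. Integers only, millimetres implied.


translate([180, 124, 0]) cube([2870, 108, 2620]);
translate([180, 2816, 0]) cube([2870, 108, 2620]);
translate([180, 232, 0]) cube([108, 2584, 2620]);
translate([2942, 232, 0]) cube([108, 2584, 2620]);


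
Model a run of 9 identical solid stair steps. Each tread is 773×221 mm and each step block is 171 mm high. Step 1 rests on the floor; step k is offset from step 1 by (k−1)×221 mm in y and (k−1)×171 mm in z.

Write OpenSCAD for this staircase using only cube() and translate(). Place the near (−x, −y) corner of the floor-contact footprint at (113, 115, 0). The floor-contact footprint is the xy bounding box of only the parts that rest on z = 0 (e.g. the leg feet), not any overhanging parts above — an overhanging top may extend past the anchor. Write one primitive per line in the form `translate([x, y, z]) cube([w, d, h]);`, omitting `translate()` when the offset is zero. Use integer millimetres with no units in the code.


translate([113, 115, 0]) cube([773, 221, 171]);
translate([113, 336, 171]) cube([773, 221, 171]);
translate([113, 557, 342]) cube([773, 221, 171]);
translate([113, 778, 513]) cube([773, 221, 171]);
translate([113, 999, 684]) cube([773, 221, 171]);
translate([113, 1220, 855]) cube([773, 221, 171]);
translate([113, 1441, 1026]) cube([773, 221, 171]);
translate([113, 1662, 1197]) cube([773, 221, 171]);
translate([113, 1883, 1368]) cube([773, 221, 171]);


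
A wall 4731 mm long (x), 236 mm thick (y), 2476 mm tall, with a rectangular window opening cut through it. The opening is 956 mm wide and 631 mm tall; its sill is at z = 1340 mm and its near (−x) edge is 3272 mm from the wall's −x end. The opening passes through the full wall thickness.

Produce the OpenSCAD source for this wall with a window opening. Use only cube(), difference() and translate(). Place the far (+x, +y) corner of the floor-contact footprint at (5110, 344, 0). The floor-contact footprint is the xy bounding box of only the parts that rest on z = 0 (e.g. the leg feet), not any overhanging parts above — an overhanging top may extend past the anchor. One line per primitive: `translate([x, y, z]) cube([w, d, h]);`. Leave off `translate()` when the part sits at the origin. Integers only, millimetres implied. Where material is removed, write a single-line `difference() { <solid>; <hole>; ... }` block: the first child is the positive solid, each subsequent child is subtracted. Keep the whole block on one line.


difference() { translate([379, 108, 0]) cube([4731, 236, 2476]); translate([3651, 108, 1340]) cube([956, 236, 631]); }


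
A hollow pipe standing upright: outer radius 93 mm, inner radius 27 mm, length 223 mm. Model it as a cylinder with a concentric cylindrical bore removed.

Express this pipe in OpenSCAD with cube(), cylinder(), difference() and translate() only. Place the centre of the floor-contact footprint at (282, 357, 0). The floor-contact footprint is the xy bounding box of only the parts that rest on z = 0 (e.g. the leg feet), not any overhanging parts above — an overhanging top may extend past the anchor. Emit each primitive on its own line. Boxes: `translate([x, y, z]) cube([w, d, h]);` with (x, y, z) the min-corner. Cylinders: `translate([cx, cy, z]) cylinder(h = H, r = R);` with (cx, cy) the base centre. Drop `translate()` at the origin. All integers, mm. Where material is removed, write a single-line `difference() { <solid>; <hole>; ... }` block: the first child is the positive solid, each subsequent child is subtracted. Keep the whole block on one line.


difference() { translate([282, 357, 0]) cylinder(h = 223, r = 93); translate([282, 357, 0]) cylinder(h = 223, r = 27); }


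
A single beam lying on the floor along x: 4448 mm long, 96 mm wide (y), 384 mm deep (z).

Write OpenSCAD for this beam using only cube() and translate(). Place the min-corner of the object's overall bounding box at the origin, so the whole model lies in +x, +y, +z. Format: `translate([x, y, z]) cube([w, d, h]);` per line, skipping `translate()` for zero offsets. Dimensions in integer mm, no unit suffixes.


cube([4448, 96, 384]);


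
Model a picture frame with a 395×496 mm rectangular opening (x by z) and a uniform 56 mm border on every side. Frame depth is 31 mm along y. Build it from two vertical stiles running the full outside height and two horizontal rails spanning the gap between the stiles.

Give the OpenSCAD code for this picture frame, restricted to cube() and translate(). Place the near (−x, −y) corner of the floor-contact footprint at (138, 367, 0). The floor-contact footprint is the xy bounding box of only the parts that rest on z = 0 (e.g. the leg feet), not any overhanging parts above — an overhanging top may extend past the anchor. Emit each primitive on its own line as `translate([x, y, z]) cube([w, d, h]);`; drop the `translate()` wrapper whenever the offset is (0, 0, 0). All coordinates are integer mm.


translate([138, 367, 0]) cube([56, 31, 608]);
translate([589, 367, 0]) cube([56, 31, 608]);
translate([194, 367, 0]) cube([395, 31, 56]);
translate([194, 367, 552]) cube([395, 31, 56]);


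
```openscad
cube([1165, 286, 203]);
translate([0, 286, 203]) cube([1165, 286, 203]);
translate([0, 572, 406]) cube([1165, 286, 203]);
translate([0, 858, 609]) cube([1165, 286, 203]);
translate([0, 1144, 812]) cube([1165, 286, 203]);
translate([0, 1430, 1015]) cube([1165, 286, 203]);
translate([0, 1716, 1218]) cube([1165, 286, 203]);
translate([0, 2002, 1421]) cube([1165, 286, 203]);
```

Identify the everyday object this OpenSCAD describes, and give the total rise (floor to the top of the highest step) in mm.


A staircase. The total rise is 1624 mm.

8 identical blocks, each offset up and back from the previous — a staircase. Each step is 203 mm tall and there are 8 of them, so the total rise is 8 × 203 = 1624 mm.


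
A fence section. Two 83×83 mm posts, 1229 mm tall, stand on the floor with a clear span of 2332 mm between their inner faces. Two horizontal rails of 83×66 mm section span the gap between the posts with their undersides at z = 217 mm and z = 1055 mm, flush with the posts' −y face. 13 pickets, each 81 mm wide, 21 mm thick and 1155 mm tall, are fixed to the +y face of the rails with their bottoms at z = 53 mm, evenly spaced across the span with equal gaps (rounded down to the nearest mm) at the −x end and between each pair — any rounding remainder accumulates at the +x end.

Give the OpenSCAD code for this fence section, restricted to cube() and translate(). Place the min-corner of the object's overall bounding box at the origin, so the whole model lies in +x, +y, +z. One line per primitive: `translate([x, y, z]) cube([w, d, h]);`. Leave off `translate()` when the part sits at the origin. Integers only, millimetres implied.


cube([83, 83, 1229]);
translate([2415, 0, 0]) cube([83, 83, 1229]);
translate([83, 0, 217]) cube([2332, 83, 66]);
translate([83, 0, 1055]) cube([2332, 83, 66]);
translate([174, 83, 53]) cube([81, 21, 1155]);
translate([346, 83, 53]) cube([81, 21, 1155]);
translate([518, 83, 53]) cube([81, 21, 1155]);
translate([690, 83, 53]) cube([81, 21, 1155]);
translate([862, 83, 53]) cube([81, 21, 1155]);
translate([1034, 83, 53]) cube([81, 21, 1155]);
translate([1206, 83, 53]) cube([81, 21, 1155]);
translate([1378, 83, 53]) cube([81, 21, 1155]);
translate([1550, 83, 53]) cube([81, 21, 1155]);
translate([1722, 83, 53]) cube([81, 21, 1155]);
translate([1894, 83, 53]) cube([81, 21, 1155]);
translate([2066, 83, 53]) cube([81, 21, 1155]);
translate([2238, 83, 53]) cube([81, 21, 1155]);


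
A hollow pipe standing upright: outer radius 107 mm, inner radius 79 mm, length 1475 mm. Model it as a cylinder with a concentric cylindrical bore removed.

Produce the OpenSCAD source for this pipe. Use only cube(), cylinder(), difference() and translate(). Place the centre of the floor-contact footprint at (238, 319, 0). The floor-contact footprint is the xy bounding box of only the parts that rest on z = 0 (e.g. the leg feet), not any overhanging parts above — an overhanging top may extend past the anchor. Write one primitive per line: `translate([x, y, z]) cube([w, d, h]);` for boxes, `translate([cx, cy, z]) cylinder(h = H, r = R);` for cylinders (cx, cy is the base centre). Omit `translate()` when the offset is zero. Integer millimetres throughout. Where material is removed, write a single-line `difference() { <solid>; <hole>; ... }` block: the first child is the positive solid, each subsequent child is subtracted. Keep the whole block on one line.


difference() { translate([238, 319, 0]) cylinder(h = 1475, r = 107); translate([238, 319, 0]) cylinder(h = 1475, r = 79); }


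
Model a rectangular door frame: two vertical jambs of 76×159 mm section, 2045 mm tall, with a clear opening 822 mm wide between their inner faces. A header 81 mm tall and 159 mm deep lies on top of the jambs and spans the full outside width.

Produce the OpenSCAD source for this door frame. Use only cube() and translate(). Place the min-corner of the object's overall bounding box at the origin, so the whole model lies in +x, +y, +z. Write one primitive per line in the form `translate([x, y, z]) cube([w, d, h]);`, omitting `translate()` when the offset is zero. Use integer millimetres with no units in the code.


cube([76, 159, 2045]);
translate([898, 0, 0]) cube([76, 159, 2045]);
translate([0, 0, 2045]) cube([974, 159, 81]);


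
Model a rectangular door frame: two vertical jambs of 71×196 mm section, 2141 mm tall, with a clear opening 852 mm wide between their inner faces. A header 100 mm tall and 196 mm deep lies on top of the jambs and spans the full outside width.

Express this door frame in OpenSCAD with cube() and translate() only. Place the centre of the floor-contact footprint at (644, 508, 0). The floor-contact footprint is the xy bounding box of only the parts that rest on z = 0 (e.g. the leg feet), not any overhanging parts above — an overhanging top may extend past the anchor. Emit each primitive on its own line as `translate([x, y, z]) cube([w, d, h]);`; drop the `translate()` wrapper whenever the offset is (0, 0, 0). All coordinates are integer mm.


translate([147, 410, 0]) cube([71, 196, 2141]);
translate([1070, 410, 0]) cube([71, 196, 2141]);
translate([147, 410, 2141]) cube([994, 196, 100]);


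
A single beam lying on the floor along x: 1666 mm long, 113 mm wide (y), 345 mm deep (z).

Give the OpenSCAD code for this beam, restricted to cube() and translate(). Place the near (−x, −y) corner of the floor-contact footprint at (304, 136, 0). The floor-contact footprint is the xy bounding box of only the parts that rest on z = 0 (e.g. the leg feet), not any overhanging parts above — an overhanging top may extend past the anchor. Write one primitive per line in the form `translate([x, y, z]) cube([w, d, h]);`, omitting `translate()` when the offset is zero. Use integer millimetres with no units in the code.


translate([304, 136, 0]) cube([1666, 113, 345]);


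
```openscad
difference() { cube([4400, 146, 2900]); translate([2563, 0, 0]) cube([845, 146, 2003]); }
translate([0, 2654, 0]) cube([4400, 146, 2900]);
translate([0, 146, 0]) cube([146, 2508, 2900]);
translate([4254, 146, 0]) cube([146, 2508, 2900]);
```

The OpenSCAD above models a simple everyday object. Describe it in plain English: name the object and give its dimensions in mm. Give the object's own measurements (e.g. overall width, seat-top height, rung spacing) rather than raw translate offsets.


A single room: four walls, each 2900 mm tall and 146 mm thick, enclosing an outside footprint 4400×2800 mm (x × y), no floor or roof. The front and back walls (−y and +y sides) run the full x-width; the side walls fit between their inner faces. A door opening 845 mm wide and 2003 mm tall is cut through the front wall from the floor up, its −x edge 2563 mm from the wall's −x end.


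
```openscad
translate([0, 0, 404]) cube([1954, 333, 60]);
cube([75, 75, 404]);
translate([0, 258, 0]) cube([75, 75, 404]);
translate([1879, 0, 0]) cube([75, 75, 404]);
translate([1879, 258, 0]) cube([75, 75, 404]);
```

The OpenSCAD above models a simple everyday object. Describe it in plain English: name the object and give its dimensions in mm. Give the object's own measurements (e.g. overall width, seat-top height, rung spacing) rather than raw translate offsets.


A bench: a 1954×333 mm seat slab, 60 mm thick, top at z = 464 mm, on four 75×75 mm square legs flush with the seat corners and standing on z = 0.


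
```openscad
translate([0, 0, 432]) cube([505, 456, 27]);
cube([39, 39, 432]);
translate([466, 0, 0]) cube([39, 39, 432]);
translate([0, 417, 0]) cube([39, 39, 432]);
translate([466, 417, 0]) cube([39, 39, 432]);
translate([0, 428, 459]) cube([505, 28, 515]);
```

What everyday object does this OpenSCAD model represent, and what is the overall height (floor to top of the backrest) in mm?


A chair. The overall height is 974 mm.

A slab on four corner posts with a tall panel at the back — a chair. The seat slab sits at z = 432 with thickness 27, and the 515 mm backrest starts at the seat top, so the overall height is 432 + 27 + 515 = 974 mm.


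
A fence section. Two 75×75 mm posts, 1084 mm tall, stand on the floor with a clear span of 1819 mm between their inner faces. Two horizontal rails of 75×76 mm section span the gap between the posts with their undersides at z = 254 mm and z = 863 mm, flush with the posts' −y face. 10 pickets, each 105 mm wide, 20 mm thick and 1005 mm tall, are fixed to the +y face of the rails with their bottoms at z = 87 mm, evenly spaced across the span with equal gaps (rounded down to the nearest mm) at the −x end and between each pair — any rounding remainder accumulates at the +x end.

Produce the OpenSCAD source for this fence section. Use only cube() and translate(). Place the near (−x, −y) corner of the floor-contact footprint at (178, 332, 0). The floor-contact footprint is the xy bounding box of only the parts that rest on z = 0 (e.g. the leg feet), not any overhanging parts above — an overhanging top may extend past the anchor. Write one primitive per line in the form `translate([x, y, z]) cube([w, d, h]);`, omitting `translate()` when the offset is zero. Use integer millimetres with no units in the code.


translate([178, 332, 0]) cube([75, 75, 1084]);
translate([2072, 332, 0]) cube([75, 75, 1084]);
translate([253, 332, 254]) cube([1819, 75, 76]);
translate([253, 332, 863]) cube([1819, 75, 76]);
translate([322, 407, 87]) cube([105, 20, 1005]);
translate([496, 407, 87]) cube([105, 20, 1005]);
translate([670, 407, 87]) cube([105, 20, 1005]);
translate([844, 407, 87]) cube([105, 20, 1005]);
translate([1018, 407, 87]) cube([105, 20, 1005]);
translate([1192, 407, 87]) cube([105, 20, 1005]);
translate([1366, 407, 87]) cube([105, 20, 1005]);
translate([1540, 407, 87]) cube([105, 20, 1005]);
translate([1714, 407, 87]) cube([105, 20, 1005]);
translate([1888, 407, 87]) cube([105, 20, 1005]);


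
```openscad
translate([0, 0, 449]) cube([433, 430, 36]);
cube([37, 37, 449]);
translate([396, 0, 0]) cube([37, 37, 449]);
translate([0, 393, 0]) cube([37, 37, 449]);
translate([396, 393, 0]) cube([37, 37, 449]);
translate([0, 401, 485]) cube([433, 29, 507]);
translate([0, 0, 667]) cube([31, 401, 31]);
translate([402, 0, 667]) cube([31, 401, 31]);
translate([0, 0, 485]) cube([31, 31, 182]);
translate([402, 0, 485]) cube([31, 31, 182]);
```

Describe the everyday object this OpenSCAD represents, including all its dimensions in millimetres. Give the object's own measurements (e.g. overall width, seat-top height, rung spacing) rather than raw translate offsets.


A chair. The seat is a 433×430×36 mm slab with its top at z = 485 mm, on four 37×37 mm corner legs (flush with the seat edges, standing on z = 0). A flat backrest 29 mm thick, 507 mm tall, spans the full seat width and rises from the seat top along its +y edge, rear face flush with the rear of the seat. Two armrests of 31×31 mm section run along each side from the seat's front edge to the front of the backrest, top faces 213 mm above the seat top and outer faces flush with the seat's x-edges; a 31×31 mm post under the front of each armrest stands on the seat at the front corner.


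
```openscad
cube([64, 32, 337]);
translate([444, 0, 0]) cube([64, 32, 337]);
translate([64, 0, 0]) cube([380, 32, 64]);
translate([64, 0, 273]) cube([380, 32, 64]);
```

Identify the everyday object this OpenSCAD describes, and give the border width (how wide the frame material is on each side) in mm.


A picture frame. The border width is 64 mm.

Four thin pieces enclosing a rectangular opening — a picture frame. The two full-height stiles are 337 mm tall; the top rail sits at z = 273 and is 64 mm tall, so the border above the opening is 337 − 273 = 64 mm, matching the stile x-width.


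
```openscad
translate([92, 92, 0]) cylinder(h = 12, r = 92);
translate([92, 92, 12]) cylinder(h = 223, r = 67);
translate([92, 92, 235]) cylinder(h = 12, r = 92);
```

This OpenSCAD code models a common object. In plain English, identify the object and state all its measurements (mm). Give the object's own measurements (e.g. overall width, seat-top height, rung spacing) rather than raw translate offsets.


A spool: two coaxial disc flanges of radius 92 mm and thickness 12 mm, joined by a core cylinder of radius 67 mm and height 223 mm. The lower flange rests on z = 0 and the three cylinders share a vertical axis.


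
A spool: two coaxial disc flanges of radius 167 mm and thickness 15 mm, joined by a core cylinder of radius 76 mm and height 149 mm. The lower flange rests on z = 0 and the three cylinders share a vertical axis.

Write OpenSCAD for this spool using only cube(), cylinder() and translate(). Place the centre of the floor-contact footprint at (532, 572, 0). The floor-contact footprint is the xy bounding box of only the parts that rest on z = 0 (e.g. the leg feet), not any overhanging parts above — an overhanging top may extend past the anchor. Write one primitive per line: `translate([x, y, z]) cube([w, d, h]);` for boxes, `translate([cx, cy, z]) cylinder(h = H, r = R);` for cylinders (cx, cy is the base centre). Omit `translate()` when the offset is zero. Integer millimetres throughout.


translate([532, 572, 0]) cylinder(h = 15, r = 167);
translate([532, 572, 15]) cylinder(h = 149, r = 76);
translate([532, 572, 164]) cylinder(h = 15, r = 167);


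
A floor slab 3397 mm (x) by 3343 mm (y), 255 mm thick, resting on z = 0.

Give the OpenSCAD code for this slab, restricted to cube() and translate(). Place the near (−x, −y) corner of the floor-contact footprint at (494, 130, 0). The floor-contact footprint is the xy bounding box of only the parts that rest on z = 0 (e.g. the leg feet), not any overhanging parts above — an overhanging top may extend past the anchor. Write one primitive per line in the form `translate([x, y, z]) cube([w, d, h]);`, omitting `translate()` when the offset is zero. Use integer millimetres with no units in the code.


translate([494, 130, 0]) cube([3397, 3343, 255]);


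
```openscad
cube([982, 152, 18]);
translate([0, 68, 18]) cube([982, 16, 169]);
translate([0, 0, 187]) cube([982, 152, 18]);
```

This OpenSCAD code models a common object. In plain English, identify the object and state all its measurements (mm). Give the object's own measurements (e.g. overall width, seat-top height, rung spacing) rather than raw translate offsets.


An I-beam lying along x, 982 mm long. Overall section height 205 mm. Two flanges 152 mm wide (y) and 18 mm thick, one on the floor and one at the top; a web 16 mm thick runs between them, centred on the flange width.


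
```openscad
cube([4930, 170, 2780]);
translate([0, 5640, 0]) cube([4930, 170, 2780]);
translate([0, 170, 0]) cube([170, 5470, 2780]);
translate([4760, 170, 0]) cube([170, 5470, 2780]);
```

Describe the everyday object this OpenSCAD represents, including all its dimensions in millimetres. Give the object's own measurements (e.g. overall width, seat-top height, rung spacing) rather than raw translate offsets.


The wall frame of a small rectangular building: four walls, each 2780 mm tall and 170 mm thick, enclosing a footprint 4930 mm (x) by 5810 mm (y) outside-to-outside, with no floor or roof. The front and back walls (the −y and +y sides) span the full width; the two side walls fit between them.


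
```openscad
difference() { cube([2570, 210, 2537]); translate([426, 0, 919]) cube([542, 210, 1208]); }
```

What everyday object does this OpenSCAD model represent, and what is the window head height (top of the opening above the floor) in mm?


A wall with a window opening. The window head height is 2127 mm.

A wall with a rectangular opening subtracted — a window. Sill at z = 919, opening 1208 mm tall, so the head is at 919 + 1208 = 2127 mm.


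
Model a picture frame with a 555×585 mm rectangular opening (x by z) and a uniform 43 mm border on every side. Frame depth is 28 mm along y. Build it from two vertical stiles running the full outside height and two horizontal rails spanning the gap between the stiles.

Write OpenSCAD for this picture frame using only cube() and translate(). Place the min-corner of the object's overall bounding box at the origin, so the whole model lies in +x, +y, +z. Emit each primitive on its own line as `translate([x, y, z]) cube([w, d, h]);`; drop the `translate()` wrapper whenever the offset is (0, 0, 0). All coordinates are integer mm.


cube([43, 28, 671]);
translate([598, 0, 0]) cube([43, 28, 671]);
translate([43, 0, 0]) cube([555, 28, 43]);
translate([43, 0, 628]) cube([555, 28, 43]);


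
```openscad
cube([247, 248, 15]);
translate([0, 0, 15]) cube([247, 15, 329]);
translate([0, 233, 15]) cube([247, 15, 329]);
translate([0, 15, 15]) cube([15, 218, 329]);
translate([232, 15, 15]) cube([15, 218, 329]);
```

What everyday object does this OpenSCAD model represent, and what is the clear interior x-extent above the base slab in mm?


An open box. The internal width is 217 mm.

A 247×248 base slab with four walls standing on it — an open box. The base is 247 mm wide and the walls are 15 mm thick, so the internal width is 247 − 2 × 15 = 217 mm.


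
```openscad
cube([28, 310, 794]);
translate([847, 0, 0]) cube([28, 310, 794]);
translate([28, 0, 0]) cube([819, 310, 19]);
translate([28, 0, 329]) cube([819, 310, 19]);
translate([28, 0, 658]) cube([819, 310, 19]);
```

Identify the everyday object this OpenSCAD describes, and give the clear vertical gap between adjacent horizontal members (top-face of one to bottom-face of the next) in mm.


A bookshelf. The clear shelf gap is 310 mm.

Two tall side panels with 3 horizontal boards between them — a bookshelf. The first two shelf undersides are at z = 0 and z = 329; with shelf thickness 19, the clear gap is 329 − 0 − 19 = 310 mm.


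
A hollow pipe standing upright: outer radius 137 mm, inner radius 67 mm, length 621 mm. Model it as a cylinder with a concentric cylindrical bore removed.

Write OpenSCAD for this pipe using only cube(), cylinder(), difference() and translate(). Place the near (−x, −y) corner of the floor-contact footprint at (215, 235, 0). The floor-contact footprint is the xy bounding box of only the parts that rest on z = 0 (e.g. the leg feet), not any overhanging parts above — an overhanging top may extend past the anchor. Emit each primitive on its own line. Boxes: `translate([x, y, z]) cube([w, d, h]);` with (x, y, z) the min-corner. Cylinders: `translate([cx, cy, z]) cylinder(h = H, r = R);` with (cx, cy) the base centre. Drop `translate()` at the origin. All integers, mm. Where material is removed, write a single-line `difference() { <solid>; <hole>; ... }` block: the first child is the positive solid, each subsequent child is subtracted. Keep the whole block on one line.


difference() { translate([352, 372, 0]) cylinder(h = 621, r = 137); translate([352, 372, 0]) cylinder(h = 621, r = 67); }


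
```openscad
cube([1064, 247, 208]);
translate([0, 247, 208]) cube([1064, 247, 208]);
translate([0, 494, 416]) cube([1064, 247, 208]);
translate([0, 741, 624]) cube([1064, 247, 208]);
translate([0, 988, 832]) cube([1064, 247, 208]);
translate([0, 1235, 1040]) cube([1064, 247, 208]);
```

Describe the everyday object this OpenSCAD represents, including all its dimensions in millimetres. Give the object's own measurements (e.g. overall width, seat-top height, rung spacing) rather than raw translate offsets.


A straight staircase of 6 solid steps. Each step is 1064 mm wide (x), 247 mm deep (y, the going) and 208 mm tall (the rise). The first step rests on the floor; each subsequent step sits one going further in +y and one rise higher in +z, directly behind and above the previous step with no overlap.


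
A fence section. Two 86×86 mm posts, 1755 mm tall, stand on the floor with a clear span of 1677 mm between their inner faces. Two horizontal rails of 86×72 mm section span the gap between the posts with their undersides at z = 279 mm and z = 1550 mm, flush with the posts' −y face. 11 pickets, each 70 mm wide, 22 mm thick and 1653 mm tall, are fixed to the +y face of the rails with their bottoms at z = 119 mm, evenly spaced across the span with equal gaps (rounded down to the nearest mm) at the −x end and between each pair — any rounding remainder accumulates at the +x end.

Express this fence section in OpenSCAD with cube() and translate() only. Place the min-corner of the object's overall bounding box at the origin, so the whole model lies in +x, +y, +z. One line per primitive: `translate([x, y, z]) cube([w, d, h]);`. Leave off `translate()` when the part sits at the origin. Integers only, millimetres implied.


cube([86, 86, 1755]);
translate([1763, 0, 0]) cube([86, 86, 1755]);
translate([86, 0, 279]) cube([1677, 86, 72]);
translate([86, 0, 1550]) cube([1677, 86, 72]);
translate([161, 86, 119]) cube([70, 22, 1653]);
translate([306, 86, 119]) cube([70, 22, 1653]);
translate([451, 86, 119]) cube([70, 22, 1653]);
translate([596, 86, 119]) cube([70, 22, 1653]);
translate([741, 86, 119]) cube([70, 22, 1653]);
translate([886, 86, 119]) cube([70, 22, 1653]);
translate([1031, 86, 119]) cube([70, 22, 1653]);
translate([1176, 86, 119]) cube([70, 22, 1653]);
translate([1321, 86, 119]) cube([70, 22, 1653]);
translate([1466, 86, 119]) cube([70, 22, 1653]);
translate([1611, 86, 119]) cube([70, 22, 1653]);


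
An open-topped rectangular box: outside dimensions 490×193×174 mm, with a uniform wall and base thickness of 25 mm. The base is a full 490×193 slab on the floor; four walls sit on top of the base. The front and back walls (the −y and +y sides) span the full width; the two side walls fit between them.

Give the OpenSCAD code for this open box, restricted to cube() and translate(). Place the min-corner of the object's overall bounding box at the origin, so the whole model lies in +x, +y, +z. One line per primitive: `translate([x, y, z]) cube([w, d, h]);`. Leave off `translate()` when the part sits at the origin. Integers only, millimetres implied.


cube([490, 193, 25]);
translate([0, 0, 25]) cube([490, 25, 149]);
translate([0, 168, 25]) cube([490, 25, 149]);
translate([0, 25, 25]) cube([25, 143, 149]);
translate([465, 25, 25]) cube([25, 143, 149]);


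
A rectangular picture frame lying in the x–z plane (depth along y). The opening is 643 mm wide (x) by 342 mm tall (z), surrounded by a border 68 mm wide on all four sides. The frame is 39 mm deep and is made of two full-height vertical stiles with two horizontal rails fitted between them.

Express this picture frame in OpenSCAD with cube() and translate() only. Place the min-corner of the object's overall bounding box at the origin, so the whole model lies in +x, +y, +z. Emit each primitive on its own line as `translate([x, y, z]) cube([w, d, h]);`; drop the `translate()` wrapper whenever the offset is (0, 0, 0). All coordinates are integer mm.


cube([68, 39, 478]);
translate([711, 0, 0]) cube([68, 39, 478]);
translate([68, 0, 0]) cube([643, 39, 68]);
translate([68, 0, 410]) cube([643, 39, 68]);


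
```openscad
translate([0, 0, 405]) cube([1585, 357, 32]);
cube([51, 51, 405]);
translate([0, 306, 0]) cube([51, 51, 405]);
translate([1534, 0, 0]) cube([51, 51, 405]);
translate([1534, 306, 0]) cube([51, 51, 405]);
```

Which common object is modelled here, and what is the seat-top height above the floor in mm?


A bench. The seat-top height is 437 mm.

A long slab on four corner posts — a bench. The slab sits at z = 405 with thickness 32, so the top is 405 + 32 = 437 mm.


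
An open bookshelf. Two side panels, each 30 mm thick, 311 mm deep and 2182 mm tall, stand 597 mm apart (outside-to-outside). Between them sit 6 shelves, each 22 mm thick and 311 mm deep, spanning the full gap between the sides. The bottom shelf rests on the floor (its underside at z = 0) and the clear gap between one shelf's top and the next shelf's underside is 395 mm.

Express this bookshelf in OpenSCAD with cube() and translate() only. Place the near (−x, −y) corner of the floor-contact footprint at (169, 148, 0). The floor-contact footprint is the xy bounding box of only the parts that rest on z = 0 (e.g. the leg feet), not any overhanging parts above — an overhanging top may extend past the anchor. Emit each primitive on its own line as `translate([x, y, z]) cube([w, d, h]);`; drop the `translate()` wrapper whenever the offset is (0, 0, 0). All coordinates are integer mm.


translate([169, 148, 0]) cube([30, 311, 2182]);
translate([736, 148, 0]) cube([30, 311, 2182]);
translate([199, 148, 0]) cube([537, 311, 22]);
translate([199, 148, 417]) cube([537, 311, 22]);
translate([199, 148, 834]) cube([537, 311, 22]);
translate([199, 148, 1251]) cube([537, 311, 22]);
translate([199, 148, 1668]) cube([537, 311, 22]);
translate([199, 148, 2085]) cube([537, 311, 22]);


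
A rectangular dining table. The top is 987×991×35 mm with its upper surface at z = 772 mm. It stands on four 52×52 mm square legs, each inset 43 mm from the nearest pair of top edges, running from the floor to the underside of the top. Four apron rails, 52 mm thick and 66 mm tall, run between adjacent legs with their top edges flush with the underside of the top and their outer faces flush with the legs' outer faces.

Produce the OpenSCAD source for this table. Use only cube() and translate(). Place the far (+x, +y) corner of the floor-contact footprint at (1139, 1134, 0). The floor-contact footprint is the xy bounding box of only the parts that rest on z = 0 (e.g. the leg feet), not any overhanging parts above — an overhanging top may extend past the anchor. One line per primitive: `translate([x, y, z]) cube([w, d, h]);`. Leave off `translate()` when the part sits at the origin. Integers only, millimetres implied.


// leg_h = 772 - 35 = 737
// apron z = 737 - 66 = 671
translate([195, 186, 737]) cube([987, 991, 35]);
translate([238, 229, 0]) cube([52, 52, 737]);
translate([1087, 229, 0]) cube([52, 52, 737]);
translate([238, 1082, 0]) cube([52, 52, 737]);
translate([1087, 1082, 0]) cube([52, 52, 737]);
translate([290, 229, 671]) cube([797, 52, 66]);
translate([290, 1082, 671]) cube([797, 52, 66]);
translate([238, 281, 671]) cube([52, 801, 66]);
translate([1087, 281, 671]) cube([52, 801, 66]);
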